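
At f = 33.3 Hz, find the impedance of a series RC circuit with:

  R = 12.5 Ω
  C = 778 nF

Step 1 — Angular frequency: ω = 2π·f = 2π·33.3 = 209.2 rad/s.
Step 2 — Component impedances:
  R: Z = R = 12.5 Ω
  C: Z = 1/(jωC) = -j/(ω·C) = 0 - j6143 Ω
Step 3 — Series combination: Z_total = R + C = 12.5 - j6143 Ω = 6143∠-89.9° Ω.

Z = 12.5 - j6143 Ω = 6143∠-89.9° Ω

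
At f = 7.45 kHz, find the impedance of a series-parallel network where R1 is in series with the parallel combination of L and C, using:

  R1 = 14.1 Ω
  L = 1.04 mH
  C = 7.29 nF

Step 1 — Angular frequency: ω = 2π·f = 2π·7450 = 4.681e+04 rad/s.
Step 2 — Component impedances:
  R1: Z = R = 14.1 Ω
  L: Z = jωL = j·4.681e+04·0.00104 = 0 + j48.68 Ω
  C: Z = 1/(jωC) = -j/(ω·C) = 0 - j2930 Ω
Step 3 — Parallel branch: L || C = 1/(1/L + 1/C) = 0 + j49.5 Ω.
Step 4 — Series with R1: Z_total = R1 + (L || C) = 14.1 + j49.5 Ω = 51.47∠74.1° Ω.

Z = 14.1 + j49.5 Ω = 51.47∠74.1° Ω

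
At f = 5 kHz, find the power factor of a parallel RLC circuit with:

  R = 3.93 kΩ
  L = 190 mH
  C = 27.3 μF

Step 1 — Angular frequency: ω = 2π·f = 2π·5000 = 3.142e+04 rad/s.
Step 2 — Component impedances:
  R: Z = R = 3930 Ω
  L: Z = jωL = j·3.142e+04·0.19 = 0 + j5969 Ω
  C: Z = 1/(jωC) = -j/(ω·C) = 0 - j1.166 Ω
Step 3 — Parallel combination: 1/Z_total = 1/R + 1/L + 1/C; Z_total = 0.0003461 - j1.166 Ω = 1.166∠-90.0° Ω.
Step 4 — Power factor: PF = cos(φ) = Re(Z)/|Z| = 0.00034606/1.1662 = 0.0002967.
Step 5 — Type: Im(Z) = -1.166 ⇒ leading (phase φ = -90.0°).

PF = 0.0002967 (leading, φ = -90.0°)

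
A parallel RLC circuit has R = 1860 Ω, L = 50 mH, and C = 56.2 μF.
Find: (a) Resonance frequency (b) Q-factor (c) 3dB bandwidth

Step 1 — Resonance: ω₀ = 1/√(LC) = 1/√(0.05·5.62e-05) = 596.5 rad/s.
Step 2 — f₀ = ω₀/(2π) = 94.94 Hz.
Step 3 — Parallel Q: Q = R/(ω₀L) = 1860/(596.5·0.05) = 62.36.
Step 4 — Bandwidth: Δω = ω₀/Q = 9.566 rad/s; BW = Δω/(2π) = 1.523 Hz.

(a) f₀ = 94.94 Hz  (b) Q = 62.36  (c) BW = 1.523 Hz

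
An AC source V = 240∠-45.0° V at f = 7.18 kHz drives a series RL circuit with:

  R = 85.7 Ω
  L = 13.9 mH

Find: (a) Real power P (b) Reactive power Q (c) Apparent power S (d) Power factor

Step 1 — Angular frequency: ω = 2π·f = 2π·7180 = 4.511e+04 rad/s.
Step 2 — Component impedances:
  R: Z = R = 85.7 Ω
  L: Z = jωL = j·4.511e+04·0.0139 = 0 + j627.1 Ω
Step 3 — Series combination: Z_total = R + L = 85.7 + j627.1 Ω = 632.9∠82.2° Ω.
Step 4 — Source phasor: V = 240∠-45.0° V = 169.7 - j169.7 V.
Step 5 — Current: I = V / Z = -0.2294 - j0.302 A = 0.3792∠-127.2° A.
Step 6 — Complex power: S = V·I* = 12.32 + j90.17 VA.
Step 7 — Real power: P = Re(S) = 12.32 W.
Step 8 — Reactive power: Q = Im(S) = 90.17 VAR.
Step 9 — Apparent power: |S| = 91.01 VA.
Step 10 — Power factor: PF = P/|S| = 0.1354 (lagging).

(a) P = 12.32 W  (b) Q = 90.17 VAR  (c) S = 91.01 VA  (d) PF = 0.1354 (lagging)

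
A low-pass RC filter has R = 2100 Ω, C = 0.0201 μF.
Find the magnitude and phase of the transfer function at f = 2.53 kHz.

Step 1 — Angular frequency: ω = 2π·2530 = 1.59e+04 rad/s.
Step 2 — Transfer function: H(jω) = 1/(1 + jωRC).
Step 3 — Denominator: 1 + jωRC = 1 + j·1.59e+04·2100·2.01e-08 = 1 + j0.671.
Step 4 — H = 0.6895 - j0.4627.
Step 5 — Magnitude: |H| = 0.8304 (-1.6 dB); phase: φ = -33.9°.

|H| = 0.8304 (-1.6 dB), φ = -33.9°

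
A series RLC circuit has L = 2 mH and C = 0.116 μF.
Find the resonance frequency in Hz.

Step 1 — Resonance condition Im(Z)=0 gives ω₀ = 1/√(LC).
Step 2 — ω₀ = 1/√(0.002·1.16e-07) = 6.565e+04 rad/s.
Step 3 — f₀ = ω₀/(2π) = 1.045e+04 Hz.

f₀ = 1.045e+04 Hz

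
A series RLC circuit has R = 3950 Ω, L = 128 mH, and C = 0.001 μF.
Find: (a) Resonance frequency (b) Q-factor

Step 1 — Resonance condition Im(Z)=0 gives ω₀ = 1/√(LC).
Step 2 — ω₀ = 1/√(0.128·1e-09) = 8.839e+04 rad/s.
Step 3 — f₀ = ω₀/(2π) = 1.407e+04 Hz.
Step 4 — Series Q: Q = ω₀L/R = 8.839e+04·0.128/3950 = 2.864.

(a) f₀ = 1.407e+04 Hz  (b) Q = 2.864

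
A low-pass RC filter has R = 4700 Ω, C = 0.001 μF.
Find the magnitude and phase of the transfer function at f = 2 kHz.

Step 1 — Angular frequency: ω = 2π·2000 = 1.257e+04 rad/s.
Step 2 — Transfer function: H(jω) = 1/(1 + jωRC).
Step 3 — Denominator: 1 + jωRC = 1 + j·1.257e+04·4700·1e-09 = 1 + j0.05906.
Step 4 — H = 0.9965 - j0.05886.
Step 5 — Magnitude: |H| = 0.9983 (-0.0 dB); phase: φ = -3.4°.

|H| = 0.9983 (-0.0 dB), φ = -3.4°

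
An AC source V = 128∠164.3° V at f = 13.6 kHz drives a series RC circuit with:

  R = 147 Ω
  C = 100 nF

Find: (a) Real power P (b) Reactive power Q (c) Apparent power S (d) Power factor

Step 1 — Angular frequency: ω = 2π·f = 2π·1.36e+04 = 8.545e+04 rad/s.
Step 2 — Component impedances:
  R: Z = R = 147 Ω
  C: Z = 1/(jωC) = -j/(ω·C) = 0 - j117 Ω
Step 3 — Series combination: Z_total = R + C = 147 - j117 Ω = 187.9∠-38.5° Ω.
Step 4 — Source phasor: V = 128∠164.3° V = -123.2 + j34.64 V.
Step 5 — Current: I = V / Z = -0.6279 - j0.2642 A = 0.6812∠-157.2° A.
Step 6 — Complex power: S = V·I* = 68.22 - j54.31 VA.
Step 7 — Real power: P = Re(S) = 68.22 W.
Step 8 — Reactive power: Q = Im(S) = -54.31 VAR.
Step 9 — Apparent power: |S| = 87.2 VA.
Step 10 — Power factor: PF = P/|S| = 0.7824 (leading).

(a) P = 68.22 W  (b) Q = -54.31 VAR  (c) S = 87.2 VA  (d) PF = 0.7824 (leading)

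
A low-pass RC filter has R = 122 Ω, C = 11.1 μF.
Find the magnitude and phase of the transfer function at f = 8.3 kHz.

Step 1 — Angular frequency: ω = 2π·8300 = 5.215e+04 rad/s.
Step 2 — Transfer function: H(jω) = 1/(1 + jωRC).
Step 3 — Denominator: 1 + jωRC = 1 + j·5.215e+04·122·1.11e-05 = 1 + j70.62.
Step 4 — H = 0.0002005 - j0.01416.
Step 5 — Magnitude: |H| = 0.01416 (-37.0 dB); phase: φ = -89.2°.

|H| = 0.01416 (-37.0 dB), φ = -89.2°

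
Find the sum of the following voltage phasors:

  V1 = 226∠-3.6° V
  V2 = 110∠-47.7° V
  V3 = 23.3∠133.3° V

Step 1 — Convert each phasor to rectangular form:
  V1 = 226·(cos(-3.6°) + j·sin(-3.6°)) = 225.6 - j14.19 V
  V2 = 110·(cos(-47.7°) + j·sin(-47.7°)) = 74.03 - j81.36 V
  V3 = 23.3·(cos(133.3°) + j·sin(133.3°)) = -15.98 + j16.96 V
Step 2 — Sum components: V_total = 283.6 - j78.59 V.
Step 3 — Convert to polar: |V_total| = 294.3 V, ∠V_total = -15.5°.

V_total = 294.3∠-15.5° V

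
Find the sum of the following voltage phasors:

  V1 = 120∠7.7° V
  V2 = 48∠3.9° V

Step 1 — Convert each phasor to rectangular form:
  V1 = 120·(cos(7.7°) + j·sin(7.7°)) = 118.9 + j16.08 V
  V2 = 48·(cos(3.9°) + j·sin(3.9°)) = 47.89 + j3.265 V
Step 2 — Sum components: V_total = 166.8 + j19.34 V.
Step 3 — Convert to polar: |V_total| = 167.9 V, ∠V_total = 6.6°.

V_total = 167.9∠6.6° V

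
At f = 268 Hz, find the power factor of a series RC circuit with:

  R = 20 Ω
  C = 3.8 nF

Step 1 — Angular frequency: ω = 2π·f = 2π·268 = 1684 rad/s.
Step 2 — Component impedances:
  R: Z = R = 20 Ω
  C: Z = 1/(jωC) = -j/(ω·C) = 0 - j1.563e+05 Ω
Step 3 — Series combination: Z_total = R + C = 20 - j1.563e+05 Ω = 1.563e+05∠-90.0° Ω.
Step 4 — Power factor: PF = cos(φ) = Re(Z)/|Z| = 20/1.563e+05 = 0.000128.
Step 5 — Type: Im(Z) = -1.563e+05 ⇒ leading (phase φ = -90.0°).

PF = 0.000128 (leading, φ = -90.0°)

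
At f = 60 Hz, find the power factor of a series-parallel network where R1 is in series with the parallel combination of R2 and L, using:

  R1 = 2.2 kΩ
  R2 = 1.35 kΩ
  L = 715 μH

Step 1 — Angular frequency: ω = 2π·f = 2π·60 = 377 rad/s.
Step 2 — Component impedances:
  R1: Z = R = 2200 Ω
  R2: Z = R = 1350 Ω
  L: Z = jωL = j·377·0.000715 = 0 + j0.2695 Ω
Step 3 — Parallel branch: R2 || L = 1/(1/R2 + 1/L) = 5.382e-05 + j0.2695 Ω.
Step 4 — Series with R1: Z_total = R1 + (R2 || L) = 2200 + j0.2695 Ω = 2200∠0.0° Ω.
Step 5 — Power factor: PF = cos(φ) = Re(Z)/|Z| = 2200/2200 = 1.
Step 6 — Type: Im(Z) = 0.2695 ⇒ lagging (phase φ = 0.0°).

PF = 1 (lagging, φ = 0.0°)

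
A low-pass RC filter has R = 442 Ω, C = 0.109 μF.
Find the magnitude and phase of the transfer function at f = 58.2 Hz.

Step 1 — Angular frequency: ω = 2π·58.2 = 365.7 rad/s.
Step 2 — Transfer function: H(jω) = 1/(1 + jωRC).
Step 3 — Denominator: 1 + jωRC = 1 + j·365.7·442·1.09e-07 = 1 + j0.01762.
Step 4 — H = 0.9997 - j0.01761.
Step 5 — Magnitude: |H| = 0.9998 (-0.0 dB); phase: φ = -1.0°.

|H| = 0.9998 (-0.0 dB), φ = -1.0°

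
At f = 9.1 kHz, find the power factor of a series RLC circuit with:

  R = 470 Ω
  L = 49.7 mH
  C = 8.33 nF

Step 1 — Angular frequency: ω = 2π·f = 2π·9100 = 5.718e+04 rad/s.
Step 2 — Component impedances:
  R: Z = R = 470 Ω
  L: Z = jωL = j·5.718e+04·0.0497 = 0 + j2842 Ω
  C: Z = 1/(jωC) = -j/(ω·C) = 0 - j2100 Ω
Step 3 — Series combination: Z_total = R + L + C = 470 + j742.1 Ω = 878.4∠57.7° Ω.
Step 4 — Power factor: PF = cos(φ) = Re(Z)/|Z| = 470/878.423 = 0.535.
Step 5 — Type: Im(Z) = 742.1 ⇒ lagging (phase φ = 57.7°).

PF = 0.535 (lagging, φ = 57.7°)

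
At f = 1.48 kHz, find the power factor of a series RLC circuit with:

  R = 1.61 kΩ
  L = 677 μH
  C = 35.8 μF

Step 1 — Angular frequency: ω = 2π·f = 2π·1480 = 9299 rad/s.
Step 2 — Component impedances:
  R: Z = R = 1610 Ω
  L: Z = jωL = j·9299·0.000677 = 0 + j6.296 Ω
  C: Z = 1/(jωC) = -j/(ω·C) = 0 - j3.004 Ω
Step 3 — Series combination: Z_total = R + L + C = 1610 + j3.292 Ω = 1610∠0.1° Ω.
Step 4 — Power factor: PF = cos(φ) = Re(Z)/|Z| = 1610/1610 = 1.
Step 5 — Type: Im(Z) = 3.292 ⇒ lagging (phase φ = 0.1°).

PF = 1 (lagging, φ = 0.1°)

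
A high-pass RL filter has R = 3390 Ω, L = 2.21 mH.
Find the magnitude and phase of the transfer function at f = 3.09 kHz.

Step 1 — Angular frequency: ω = 2π·3090 = 1.942e+04 rad/s.
Step 2 — Transfer function: H(jω) = jωL/(R + jωL).
Step 3 — Numerator jωL = j·42.91; denominator R + jωL = 3390 + j42.91.
Step 4 — H = 0.0001602 + j0.01265.
Step 5 — Magnitude: |H| = 0.01266 (-38.0 dB); phase: φ = 89.3°.

|H| = 0.01266 (-38.0 dB), φ = 89.3°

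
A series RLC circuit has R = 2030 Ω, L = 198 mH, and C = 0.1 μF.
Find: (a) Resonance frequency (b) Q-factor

Step 1 — Resonance condition Im(Z)=0 gives ω₀ = 1/√(LC).
Step 2 — ω₀ = 1/√(0.198·1e-07) = 7107 rad/s.
Step 3 — f₀ = ω₀/(2π) = 1131 Hz.
Step 4 — Series Q: Q = ω₀L/R = 7107·0.198/2030 = 0.6932.

(a) f₀ = 1131 Hz  (b) Q = 0.6932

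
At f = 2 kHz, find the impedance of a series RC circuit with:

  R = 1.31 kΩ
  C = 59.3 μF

Step 1 — Angular frequency: ω = 2π·f = 2π·2000 = 1.257e+04 rad/s.
Step 2 — Component impedances:
  R: Z = R = 1310 Ω
  C: Z = 1/(jωC) = -j/(ω·C) = 0 - j1.342 Ω
Step 3 — Series combination: Z_total = R + C = 1310 - j1.342 Ω = 1310∠-0.1° Ω.

Z = 1310 - j1.342 Ω = 1310∠-0.1° Ω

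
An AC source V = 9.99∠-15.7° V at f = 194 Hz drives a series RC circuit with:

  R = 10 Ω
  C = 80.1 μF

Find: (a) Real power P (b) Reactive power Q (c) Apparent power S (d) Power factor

Step 1 — Angular frequency: ω = 2π·f = 2π·194 = 1219 rad/s.
Step 2 — Component impedances:
  R: Z = R = 10 Ω
  C: Z = 1/(jωC) = -j/(ω·C) = 0 - j10.24 Ω
Step 3 — Series combination: Z_total = R + C = 10 - j10.24 Ω = 14.31∠-45.7° Ω.
Step 4 — Source phasor: V = 9.99∠-15.7° V = 9.617 - j2.703 V.
Step 5 — Current: I = V / Z = 0.6045 + j0.3488 A = 0.6979∠30.0° A.
Step 6 — Complex power: S = V·I* = 4.871 - j4.989 VA.
Step 7 — Real power: P = Re(S) = 4.871 W.
Step 8 — Reactive power: Q = Im(S) = -4.989 VAR.
Step 9 — Apparent power: |S| = 6.972 VA.
Step 10 — Power factor: PF = P/|S| = 0.6986 (leading).

(a) P = 4.871 W  (b) Q = -4.989 VAR  (c) S = 6.972 VA  (d) PF = 0.6986 (leading)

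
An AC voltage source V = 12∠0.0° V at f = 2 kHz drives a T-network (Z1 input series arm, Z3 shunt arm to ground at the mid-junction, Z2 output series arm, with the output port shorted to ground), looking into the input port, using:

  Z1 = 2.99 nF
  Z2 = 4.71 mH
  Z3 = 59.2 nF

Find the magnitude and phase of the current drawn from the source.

Step 1 — Angular frequency: ω = 2π·f = 2π·2000 = 1.257e+04 rad/s.
Step 2 — Component impedances:
  Z1: Z = 1/(jωC) = -j/(ω·C) = 0 - j2.661e+04 Ω
  Z2: Z = jωL = j·1.257e+04·0.00471 = 0 + j59.19 Ω
  Z3: Z = 1/(jωC) = -j/(ω·C) = 0 - j1344 Ω
Step 3 — With the output port shorted to ground, the output series arm Z2 runs from the junction to ground; the shunt arm Z3 also runs from the junction to ground. They appear in parallel: Z3 || Z2 = 0 + j61.91 Ω.
Step 4 — Series with input arm Z1: Z_in = Z1 + (Z3 || Z2) = 0 - j2.655e+04 Ω = 2.655e+04∠-90.0° Ω.
Step 5 — Source phasor: V = 12∠0.0° V = 12 V.
Step 6 — Ohm's law: I = V / Z_total = (12) / (0 - j2.655e+04) = 0 + j0.0004519 A.
Step 7 — Convert to polar: |I| = 0.0004519 A, ∠I = 90.0°.

I = 0.0004519∠90.0° A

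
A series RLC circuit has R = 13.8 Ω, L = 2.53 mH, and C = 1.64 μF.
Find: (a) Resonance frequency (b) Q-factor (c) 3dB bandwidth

Step 1 — Resonance condition Im(Z)=0 gives ω₀ = 1/√(LC).
Step 2 — ω₀ = 1/√(0.00253·1.64e-06) = 1.552e+04 rad/s.
Step 3 — f₀ = ω₀/(2π) = 2471 Hz.
Step 4 — Series Q: Q = ω₀L/R = 1.552e+04·0.00253/13.8 = 2.846.
Step 5 — 3dB bandwidth: Δω = ω₀/Q = 5455 rad/s; BW = Δω/(2π) = 868.1 Hz.

(a) f₀ = 2471 Hz  (b) Q = 2.846  (c) BW = 868.1 Hz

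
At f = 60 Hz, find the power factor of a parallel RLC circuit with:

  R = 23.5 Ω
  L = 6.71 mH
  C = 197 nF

Step 1 — Angular frequency: ω = 2π·f = 2π·60 = 377 rad/s.
Step 2 — Component impedances:
  R: Z = R = 23.5 Ω
  L: Z = jωL = j·377·0.00671 = 0 + j2.53 Ω
  C: Z = 1/(jωC) = -j/(ω·C) = 0 - j1.346e+04 Ω
Step 3 — Parallel combination: 1/Z_total = 1/R + 1/L + 1/C; Z_total = 0.2693 + j2.501 Ω = 2.516∠83.9° Ω.
Step 4 — Power factor: PF = cos(φ) = Re(Z)/|Z| = 0.2693/2.516 = 0.107.
Step 5 — Type: Im(Z) = 2.501 ⇒ lagging (phase φ = 83.9°).

PF = 0.107 (lagging, φ = 83.9°)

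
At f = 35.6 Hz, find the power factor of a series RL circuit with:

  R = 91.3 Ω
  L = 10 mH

Step 1 — Angular frequency: ω = 2π·f = 2π·35.6 = 223.7 rad/s.
Step 2 — Component impedances:
  R: Z = R = 91.3 Ω
  L: Z = jωL = j·223.7·0.01 = 0 + j2.237 Ω
Step 3 — Series combination: Z_total = R + L = 91.3 + j2.237 Ω = 91.33∠1.4° Ω.
Step 4 — Power factor: PF = cos(φ) = Re(Z)/|Z| = 91.3/91.33 = 0.9997.
Step 5 — Type: Im(Z) = 2.237 ⇒ lagging (phase φ = 1.4°).

PF = 0.9997 (lagging, φ = 1.4°)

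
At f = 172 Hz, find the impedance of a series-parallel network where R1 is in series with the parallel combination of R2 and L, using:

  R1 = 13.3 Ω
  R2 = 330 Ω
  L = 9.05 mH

Step 1 — Angular frequency: ω = 2π·f = 2π·172 = 1081 rad/s.
Step 2 — Component impedances:
  R1: Z = R = 13.3 Ω
  R2: Z = R = 330 Ω
  L: Z = jωL = j·1081·0.00905 = 0 + j9.78 Ω
Step 3 — Parallel branch: R2 || L = 1/(1/R2 + 1/L) = 0.2896 + j9.772 Ω.
Step 4 — Series with R1: Z_total = R1 + (R2 || L) = 13.59 + j9.772 Ω = 16.74∠35.7° Ω.

Z = 13.59 + j9.772 Ω = 16.74∠35.7° Ω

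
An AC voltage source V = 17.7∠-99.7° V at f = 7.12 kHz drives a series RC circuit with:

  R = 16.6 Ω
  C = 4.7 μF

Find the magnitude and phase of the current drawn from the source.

Step 1 — Angular frequency: ω = 2π·f = 2π·7120 = 4.474e+04 rad/s.
Step 2 — Component impedances:
  R: Z = R = 16.6 Ω
  C: Z = 1/(jωC) = -j/(ω·C) = 0 - j4.756 Ω
Step 3 — Series combination: Z_total = R + C = 16.6 - j4.756 Ω = 17.27∠-16.0° Ω.
Step 4 — Source phasor: V = 17.7∠-99.7° V = -2.982 - j17.45 V.
Step 5 — Ohm's law: I = V / Z_total = (-2.982 - j17.45) / (16.6 - j4.756) = 0.1123 - j1.019 A.
Step 6 — Convert to polar: |I| = 1.025 A, ∠I = -83.7°.

I = 1.025∠-83.7° A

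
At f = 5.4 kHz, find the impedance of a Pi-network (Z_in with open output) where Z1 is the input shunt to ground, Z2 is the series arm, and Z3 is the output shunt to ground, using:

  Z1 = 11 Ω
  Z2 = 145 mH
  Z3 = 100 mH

Step 1 — Angular frequency: ω = 2π·f = 2π·5400 = 3.393e+04 rad/s.
Step 2 — Component impedances:
  Z1: Z = R = 11 Ω
  Z2: Z = jωL = j·3.393e+04·0.145 = 0 + j4920 Ω
  Z3: Z = jωL = j·3.393e+04·0.1 = 0 + j3393 Ω
Step 3 — With open output, the series arm Z2 and the output shunt Z3 appear in series to ground: Z2 + Z3 = 0 + j8313 Ω.
Step 4 — Parallel with input shunt Z1: Z_in = Z1 || (Z2 + Z3) = 11 + j0.01456 Ω = 11∠0.1° Ω.

Z = 11 + j0.01456 Ω = 11∠0.1° Ω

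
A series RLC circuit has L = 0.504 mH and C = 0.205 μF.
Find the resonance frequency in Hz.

Step 1 — Resonance condition Im(Z)=0 gives ω₀ = 1/√(LC).
Step 2 — ω₀ = 1/√(0.000504·2.05e-07) = 9.838e+04 rad/s.
Step 3 — f₀ = ω₀/(2π) = 1.566e+04 Hz.

f₀ = 1.566e+04 Hz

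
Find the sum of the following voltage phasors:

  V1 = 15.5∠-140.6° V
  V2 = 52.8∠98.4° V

Step 1 — Convert each phasor to rectangular form:
  V1 = 15.5·(cos(-140.6°) + j·sin(-140.6°)) = -11.98 - j9.838 V
  V2 = 52.8·(cos(98.4°) + j·sin(98.4°)) = -7.713 + j52.23 V
Step 2 — Sum components: V_total = -19.69 + j42.4 V.
Step 3 — Convert to polar: |V_total| = 46.74 V, ∠V_total = 114.9°.

V_total = 46.74∠114.9° V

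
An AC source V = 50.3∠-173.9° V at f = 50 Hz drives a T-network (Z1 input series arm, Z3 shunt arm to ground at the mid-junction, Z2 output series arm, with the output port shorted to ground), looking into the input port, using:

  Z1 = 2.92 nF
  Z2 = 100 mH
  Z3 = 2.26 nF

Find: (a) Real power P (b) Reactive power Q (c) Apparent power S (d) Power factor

Step 1 — Angular frequency: ω = 2π·f = 2π·50 = 314.2 rad/s.
Step 2 — Component impedances:
  Z1: Z = 1/(jωC) = -j/(ω·C) = 0 - j1.09e+06 Ω
  Z2: Z = jωL = j·314.2·0.1 = 0 + j31.42 Ω
  Z3: Z = 1/(jωC) = -j/(ω·C) = 0 - j1.408e+06 Ω
Step 3 — With the output port shorted to ground, the output series arm Z2 runs from the junction to ground; the shunt arm Z3 also runs from the junction to ground. They appear in parallel: Z3 || Z2 = 0 + j31.42 Ω.
Step 4 — Series with input arm Z1: Z_in = Z1 + (Z3 || Z2) = 0 - j1.09e+06 Ω = 1.09e+06∠-90.0° Ω.
Step 5 — Source phasor: V = 50.3∠-173.9° V = -50.02 - j5.345 V.
Step 6 — Current: I = V / Z = 4.903e-06 - j4.588e-05 A = 4.614e-05∠-83.9° A.
Step 7 — Complex power: S = V·I* = 0 - j0.002321 VA.
Step 8 — Real power: P = Re(S) = 0 W.
Step 9 — Reactive power: Q = Im(S) = -0.002321 VAR.
Step 10 — Apparent power: |S| = 0.002321 VA.
Step 11 — Power factor: PF = P/|S| = 0 (leading).

(a) P = 0 W  (b) Q = -0.002321 VAR  (c) S = 0.002321 VA  (d) PF = 0 (leading)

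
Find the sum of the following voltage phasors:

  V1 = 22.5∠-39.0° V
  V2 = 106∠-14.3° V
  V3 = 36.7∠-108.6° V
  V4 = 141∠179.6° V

Step 1 — Convert each phasor to rectangular form:
  V1 = 22.5·(cos(-39.0°) + j·sin(-39.0°)) = 17.49 - j14.16 V
  V2 = 106·(cos(-14.3°) + j·sin(-14.3°)) = 102.7 - j26.18 V
  V3 = 36.7·(cos(-108.6°) + j·sin(-108.6°)) = -11.71 - j34.78 V
  V4 = 141·(cos(179.6°) + j·sin(179.6°)) = -141 + j0.9844 V
Step 2 — Sum components: V_total = -32.5 - j74.14 V.
Step 3 — Convert to polar: |V_total| = 80.95 V, ∠V_total = -113.7°.

V_total = 80.95∠-113.7° V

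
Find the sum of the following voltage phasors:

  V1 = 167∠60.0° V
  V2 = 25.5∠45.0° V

Step 1 — Convert each phasor to rectangular form:
  V1 = 167·(cos(60.0°) + j·sin(60.0°)) = 83.5 + j144.6 V
  V2 = 25.5·(cos(45.0°) + j·sin(45.0°)) = 18.03 + j18.03 V
Step 2 — Sum components: V_total = 101.5 + j162.7 V.
Step 3 — Convert to polar: |V_total| = 191.7 V, ∠V_total = 58.0°.

V_total = 191.7∠58.0° V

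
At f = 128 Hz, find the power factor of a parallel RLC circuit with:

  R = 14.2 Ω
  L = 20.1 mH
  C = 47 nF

Step 1 — Angular frequency: ω = 2π·f = 2π·128 = 804.2 rad/s.
Step 2 — Component impedances:
  R: Z = R = 14.2 Ω
  L: Z = jωL = j·804.2·0.0201 = 0 + j16.17 Ω
  C: Z = 1/(jωC) = -j/(ω·C) = 0 - j2.646e+04 Ω
Step 3 — Parallel combination: 1/Z_total = 1/R + 1/L + 1/C; Z_total = 8.02 + j7.04 Ω = 10.67∠41.3° Ω.
Step 4 — Power factor: PF = cos(φ) = Re(Z)/|Z| = 8.0195/10.671 = 0.7515.
Step 5 — Type: Im(Z) = 7.04 ⇒ lagging (phase φ = 41.3°).

PF = 0.7515 (lagging, φ = 41.3°)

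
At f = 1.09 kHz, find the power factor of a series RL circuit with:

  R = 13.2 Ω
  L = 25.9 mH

Step 1 — Angular frequency: ω = 2π·f = 2π·1090 = 6849 rad/s.
Step 2 — Component impedances:
  R: Z = R = 13.2 Ω
  L: Z = jωL = j·6849·0.0259 = 0 + j177.4 Ω
Step 3 — Series combination: Z_total = R + L = 13.2 + j177.4 Ω = 177.9∠85.7° Ω.
Step 4 — Power factor: PF = cos(φ) = Re(Z)/|Z| = 13.2/177.87 = 0.07421.
Step 5 — Type: Im(Z) = 177.4 ⇒ lagging (phase φ = 85.7°).

PF = 0.07421 (lagging, φ = 85.7°)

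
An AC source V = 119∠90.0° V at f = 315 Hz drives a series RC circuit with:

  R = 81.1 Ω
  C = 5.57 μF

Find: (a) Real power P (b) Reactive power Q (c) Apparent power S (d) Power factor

Step 1 — Angular frequency: ω = 2π·f = 2π·315 = 1979 rad/s.
Step 2 — Component impedances:
  R: Z = R = 81.1 Ω
  C: Z = 1/(jωC) = -j/(ω·C) = 0 - j90.71 Ω
Step 3 — Series combination: Z_total = R + C = 81.1 - j90.71 Ω = 121.7∠-48.2° Ω.
Step 4 — Source phasor: V = 119∠90.0° V = 0 + j119 V.
Step 5 — Current: I = V / Z = -0.7291 + j0.6518 A = 0.978∠138.2° A.
Step 6 — Complex power: S = V·I* = 77.57 - j86.76 VA.
Step 7 — Real power: P = Re(S) = 77.57 W.
Step 8 — Reactive power: Q = Im(S) = -86.76 VAR.
Step 9 — Apparent power: |S| = 116.4 VA.
Step 10 — Power factor: PF = P/|S| = 0.6665 (leading).

(a) P = 77.57 W  (b) Q = -86.76 VAR  (c) S = 116.4 VA  (d) PF = 0.6665 (leading)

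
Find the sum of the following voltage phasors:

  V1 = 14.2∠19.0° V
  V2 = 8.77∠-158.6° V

Step 1 — Convert each phasor to rectangular form:
  V1 = 14.2·(cos(19.0°) + j·sin(19.0°)) = 13.43 + j4.623 V
  V2 = 8.77·(cos(-158.6°) + j·sin(-158.6°)) = -8.165 - j3.2 V
Step 2 — Sum components: V_total = 5.261 + j1.423 V.
Step 3 — Convert to polar: |V_total| = 5.45 V, ∠V_total = 15.1°.

V_total = 5.45∠15.1° V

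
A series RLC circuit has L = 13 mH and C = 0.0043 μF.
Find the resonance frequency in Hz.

Step 1 — Resonance condition Im(Z)=0 gives ω₀ = 1/√(LC).
Step 2 — ω₀ = 1/√(0.013·4.3e-09) = 1.338e+05 rad/s.
Step 3 — f₀ = ω₀/(2π) = 2.129e+04 Hz.

f₀ = 2.129e+04 Hz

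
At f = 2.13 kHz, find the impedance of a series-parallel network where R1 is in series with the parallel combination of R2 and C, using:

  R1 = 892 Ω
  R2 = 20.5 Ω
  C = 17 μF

Step 1 — Angular frequency: ω = 2π·f = 2π·2130 = 1.338e+04 rad/s.
Step 2 — Component impedances:
  R1: Z = R = 892 Ω
  R2: Z = R = 20.5 Ω
  C: Z = 1/(jωC) = -j/(ω·C) = 0 - j4.395 Ω
Step 3 — Parallel branch: R2 || C = 1/(1/R2 + 1/C) = 0.901 - j4.202 Ω.
Step 4 — Series with R1: Z_total = R1 + (R2 || C) = 892.9 - j4.202 Ω = 892.9∠-0.3° Ω.

Z = 892.9 - j4.202 Ω = 892.9∠-0.3° Ω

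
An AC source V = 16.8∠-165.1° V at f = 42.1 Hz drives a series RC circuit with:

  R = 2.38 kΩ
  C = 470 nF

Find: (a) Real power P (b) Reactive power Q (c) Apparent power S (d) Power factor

Step 1 — Angular frequency: ω = 2π·f = 2π·42.1 = 264.5 rad/s.
Step 2 — Component impedances:
  R: Z = R = 2380 Ω
  C: Z = 1/(jωC) = -j/(ω·C) = 0 - j8043 Ω
Step 3 — Series combination: Z_total = R + C = 2380 - j8043 Ω = 8388∠-73.5° Ω.
Step 4 — Source phasor: V = 16.8∠-165.1° V = -16.24 - j4.32 V.
Step 5 — Current: I = V / Z = -5.533e-05 - j0.002002 A = 0.002003∠-91.6° A.
Step 6 — Complex power: S = V·I* = 0.009547 - j0.03226 VA.
Step 7 — Real power: P = Re(S) = 0.009547 W.
Step 8 — Reactive power: Q = Im(S) = -0.03226 VAR.
Step 9 — Apparent power: |S| = 0.03365 VA.
Step 10 — Power factor: PF = P/|S| = 0.2837 (leading).

(a) P = 0.009547 W  (b) Q = -0.03226 VAR  (c) S = 0.03365 VA  (d) PF = 0.2837 (leading)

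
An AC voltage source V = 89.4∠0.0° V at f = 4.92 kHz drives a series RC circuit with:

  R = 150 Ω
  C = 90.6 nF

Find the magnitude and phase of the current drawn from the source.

Step 1 — Angular frequency: ω = 2π·f = 2π·4920 = 3.091e+04 rad/s.
Step 2 — Component impedances:
  R: Z = R = 150 Ω
  C: Z = 1/(jωC) = -j/(ω·C) = 0 - j357 Ω
Step 3 — Series combination: Z_total = R + C = 150 - j357 Ω = 387.3∠-67.2° Ω.
Step 4 — Source phasor: V = 89.4∠0.0° V = 89.4 V.
Step 5 — Ohm's law: I = V / Z_total = (89.4) / (150 - j357) = 0.08941 + j0.2128 A.
Step 6 — Convert to polar: |I| = 0.2308 A, ∠I = 67.2°.

I = 0.2308∠67.2° A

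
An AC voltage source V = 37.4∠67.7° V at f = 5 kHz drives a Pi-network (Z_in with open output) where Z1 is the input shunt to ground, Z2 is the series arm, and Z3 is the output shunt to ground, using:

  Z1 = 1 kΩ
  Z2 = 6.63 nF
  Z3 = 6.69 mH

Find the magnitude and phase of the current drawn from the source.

Step 1 — Angular frequency: ω = 2π·f = 2π·5000 = 3.142e+04 rad/s.
Step 2 — Component impedances:
  Z1: Z = R = 1000 Ω
  Z2: Z = 1/(jωC) = -j/(ω·C) = 0 - j4801 Ω
  Z3: Z = jωL = j·3.142e+04·0.00669 = 0 + j210.2 Ω
Step 3 — With open output, the series arm Z2 and the output shunt Z3 appear in series to ground: Z2 + Z3 = 0 - j4591 Ω.
Step 4 — Parallel with input shunt Z1: Z_in = Z1 || (Z2 + Z3) = 954.7 - j208 Ω = 977.1∠-12.3° Ω.
Step 5 — Source phasor: V = 37.4∠67.7° V = 14.19 + j34.6 V.
Step 6 — Ohm's law: I = V / Z_total = (14.19 + j34.6) / (954.7 - j208) = 0.006654 + j0.03769 A.
Step 7 — Convert to polar: |I| = 0.03828 A, ∠I = 80.0°.

I = 0.03828∠80.0° A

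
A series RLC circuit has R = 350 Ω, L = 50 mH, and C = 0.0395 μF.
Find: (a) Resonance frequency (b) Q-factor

Step 1 — Resonance condition Im(Z)=0 gives ω₀ = 1/√(LC).
Step 2 — ω₀ = 1/√(0.05·3.95e-08) = 2.25e+04 rad/s.
Step 3 — f₀ = ω₀/(2π) = 3581 Hz.
Step 4 — Series Q: Q = ω₀L/R = 2.25e+04·0.05/350 = 3.215.

(a) f₀ = 3581 Hz  (b) Q = 3.215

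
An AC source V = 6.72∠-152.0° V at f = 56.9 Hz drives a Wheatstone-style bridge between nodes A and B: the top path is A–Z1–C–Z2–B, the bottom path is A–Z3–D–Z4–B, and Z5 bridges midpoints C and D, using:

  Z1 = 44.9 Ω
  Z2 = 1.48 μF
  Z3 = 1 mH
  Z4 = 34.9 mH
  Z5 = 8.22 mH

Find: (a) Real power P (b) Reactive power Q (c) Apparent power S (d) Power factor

Step 1 — Angular frequency: ω = 2π·f = 2π·56.9 = 357.5 rad/s.
Step 2 — Component impedances:
  Z1: Z = R = 44.9 Ω
  Z2: Z = 1/(jωC) = -j/(ω·C) = 0 - j1890 Ω
  Z3: Z = jωL = j·357.5·0.001 = 0 + j0.3575 Ω
  Z4: Z = jωL = j·357.5·0.0349 = 0 + j12.48 Ω
  Z5: Z = jωL = j·357.5·0.00822 = 0 + j2.939 Ω
Step 3 — Bridge requires nodal analysis (the Z5 bridge couples midpoints C and D, so the two paths cannot be reduced to a simple series/parallel combination). Setting node B to ground and injecting 1 A at node A, the 3-node admittance system at A, C, D solves to V_A = Z_AB = 0.00253 + j12.92 Ω = 12.92∠90.0° Ω.
Step 4 — Source phasor: V = 6.72∠-152.0° V = -5.933 - j3.155 V.
Step 5 — Current: I = V / Z = -0.2443 + j0.4593 A = 0.5202∠118.0° A.
Step 6 — Complex power: S = V·I* = 0.0006847 + j3.496 VA.
Step 7 — Real power: P = Re(S) = 0.0006847 W.
Step 8 — Reactive power: Q = Im(S) = 3.496 VAR.
Step 9 — Apparent power: |S| = 3.496 VA.
Step 10 — Power factor: PF = P/|S| = 0.0001959 (lagging).

(a) P = 0.0006847 W  (b) Q = 3.496 VAR  (c) S = 3.496 VA  (d) PF = 0.0001959 (lagging)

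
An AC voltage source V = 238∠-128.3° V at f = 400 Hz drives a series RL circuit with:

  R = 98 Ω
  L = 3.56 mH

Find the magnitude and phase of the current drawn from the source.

Step 1 — Angular frequency: ω = 2π·f = 2π·400 = 2513 rad/s.
Step 2 — Component impedances:
  R: Z = R = 98 Ω
  L: Z = jωL = j·2513·0.00356 = 0 + j8.947 Ω
Step 3 — Series combination: Z_total = R + L = 98 + j8.947 Ω = 98.41∠5.2° Ω.
Step 4 — Source phasor: V = 238∠-128.3° V = -147.5 - j186.8 V.
Step 5 — Ohm's law: I = V / Z_total = (-147.5 - j186.8) / (98 + j8.947) = -1.665 - j1.754 A.
Step 6 — Convert to polar: |I| = 2.419 A, ∠I = -133.5°.

I = 2.419∠-133.5° A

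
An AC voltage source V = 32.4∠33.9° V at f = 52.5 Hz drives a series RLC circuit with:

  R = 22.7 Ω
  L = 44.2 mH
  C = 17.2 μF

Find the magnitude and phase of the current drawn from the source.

Step 1 — Angular frequency: ω = 2π·f = 2π·52.5 = 329.9 rad/s.
Step 2 — Component impedances:
  R: Z = R = 22.7 Ω
  L: Z = jωL = j·329.9·0.0442 = 0 + j14.58 Ω
  C: Z = 1/(jωC) = -j/(ω·C) = 0 - j176.3 Ω
Step 3 — Series combination: Z_total = R + L + C = 22.7 - j161.7 Ω = 163.3∠-82.0° Ω.
Step 4 — Source phasor: V = 32.4∠33.9° V = 26.89 + j18.07 V.
Step 5 — Ohm's law: I = V / Z_total = (26.89 + j18.07) / (22.7 - j161.7) = -0.08671 + j0.1785 A.
Step 6 — Convert to polar: |I| = 0.1985 A, ∠I = 115.9°.

I = 0.1985∠115.9° A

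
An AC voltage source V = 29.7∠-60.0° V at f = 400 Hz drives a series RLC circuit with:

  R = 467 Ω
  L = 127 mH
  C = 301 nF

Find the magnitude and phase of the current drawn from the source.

Step 1 — Angular frequency: ω = 2π·f = 2π·400 = 2513 rad/s.
Step 2 — Component impedances:
  R: Z = R = 467 Ω
  L: Z = jωL = j·2513·0.127 = 0 + j319.2 Ω
  C: Z = 1/(jωC) = -j/(ω·C) = 0 - j1322 Ω
Step 3 — Series combination: Z_total = R + L + C = 467 - j1003 Ω = 1106∠-65.0° Ω.
Step 4 — Source phasor: V = 29.7∠-60.0° V = 14.85 - j25.72 V.
Step 5 — Ohm's law: I = V / Z_total = (14.85 - j25.72) / (467 - j1003) = 0.02675 + j0.002353 A.
Step 6 — Convert to polar: |I| = 0.02685 A, ∠I = 5.0°.

I = 0.02685∠5.0° A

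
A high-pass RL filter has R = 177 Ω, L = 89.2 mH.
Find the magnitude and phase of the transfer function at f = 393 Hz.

Step 1 — Angular frequency: ω = 2π·393 = 2469 rad/s.
Step 2 — Transfer function: H(jω) = jωL/(R + jωL).
Step 3 — Numerator jωL = j·220.3; denominator R + jωL = 177 + j220.3.
Step 4 — H = 0.6076 + j0.4883.
Step 5 — Magnitude: |H| = 0.7795 (-2.2 dB); phase: φ = 38.8°.

|H| = 0.7795 (-2.2 dB), φ = 38.8°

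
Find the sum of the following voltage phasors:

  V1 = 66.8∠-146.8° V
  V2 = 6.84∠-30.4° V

Step 1 — Convert each phasor to rectangular form:
  V1 = 66.8·(cos(-146.8°) + j·sin(-146.8°)) = -55.9 - j36.58 V
  V2 = 6.84·(cos(-30.4°) + j·sin(-30.4°)) = 5.9 - j3.461 V
Step 2 — Sum components: V_total = -50 - j40.04 V.
Step 3 — Convert to polar: |V_total| = 64.05 V, ∠V_total = -141.3°.

V_total = 64.05∠-141.3° V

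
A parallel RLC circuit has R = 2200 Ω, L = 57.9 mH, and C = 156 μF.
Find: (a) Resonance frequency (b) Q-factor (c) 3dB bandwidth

Step 1 — Resonance: ω₀ = 1/√(LC) = 1/√(0.0579·0.000156) = 332.7 rad/s.
Step 2 — f₀ = ω₀/(2π) = 52.96 Hz.
Step 3 — Parallel Q: Q = R/(ω₀L) = 2200/(332.7·0.0579) = 114.2.
Step 4 — Bandwidth: Δω = ω₀/Q = 2.914 rad/s; BW = Δω/(2π) = 0.4637 Hz.

(a) f₀ = 52.96 Hz  (b) Q = 114.2  (c) BW = 0.4637 Hz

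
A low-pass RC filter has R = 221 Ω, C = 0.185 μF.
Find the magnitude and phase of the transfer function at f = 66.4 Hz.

Step 1 — Angular frequency: ω = 2π·66.4 = 417.2 rad/s.
Step 2 — Transfer function: H(jω) = 1/(1 + jωRC).
Step 3 — Denominator: 1 + jωRC = 1 + j·417.2·221·1.85e-07 = 1 + j0.01706.
Step 4 — H = 0.9997 - j0.01705.
Step 5 — Magnitude: |H| = 0.9999 (-0.0 dB); phase: φ = -1.0°.

|H| = 0.9999 (-0.0 dB), φ = -1.0°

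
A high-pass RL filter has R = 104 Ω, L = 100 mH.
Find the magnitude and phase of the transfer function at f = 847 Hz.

Step 1 — Angular frequency: ω = 2π·847 = 5322 rad/s.
Step 2 — Transfer function: H(jω) = jωL/(R + jωL).
Step 3 — Numerator jωL = j·532.2; denominator R + jωL = 104 + j532.2.
Step 4 — H = 0.9632 + j0.1882.
Step 5 — Magnitude: |H| = 0.9814 (-0.2 dB); phase: φ = 11.1°.

|H| = 0.9814 (-0.2 dB), φ = 11.1°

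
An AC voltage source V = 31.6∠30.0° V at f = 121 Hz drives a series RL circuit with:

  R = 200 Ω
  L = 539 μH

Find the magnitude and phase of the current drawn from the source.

Step 1 — Angular frequency: ω = 2π·f = 2π·121 = 760.3 rad/s.
Step 2 — Component impedances:
  R: Z = R = 200 Ω
  L: Z = jωL = j·760.3·0.000539 = 0 + j0.4098 Ω
Step 3 — Series combination: Z_total = R + L = 200 + j0.4098 Ω = 200∠0.1° Ω.
Step 4 — Source phasor: V = 31.6∠30.0° V = 27.37 + j15.8 V.
Step 5 — Ohm's law: I = V / Z_total = (27.37 + j15.8) / (200 + j0.4098) = 0.137 + j0.07872 A.
Step 6 — Convert to polar: |I| = 0.158 A, ∠I = 29.9°.

I = 0.158∠29.9° A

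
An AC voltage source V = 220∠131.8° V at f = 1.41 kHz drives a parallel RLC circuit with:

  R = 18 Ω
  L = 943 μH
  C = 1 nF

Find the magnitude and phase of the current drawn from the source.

Step 1 — Angular frequency: ω = 2π·f = 2π·1410 = 8859 rad/s.
Step 2 — Component impedances:
  R: Z = R = 18 Ω
  L: Z = jωL = j·8859·0.000943 = 0 + j8.354 Ω
  C: Z = 1/(jωC) = -j/(ω·C) = 0 - j1.129e+05 Ω
Step 3 — Parallel combination: 1/Z_total = 1/R + 1/L + 1/C; Z_total = 3.191 + j6.874 Ω = 7.578∠65.1° Ω.
Step 4 — Source phasor: V = 220∠131.8° V = -146.6 + j164 V.
Step 5 — Ohm's law: I = V / Z_total = (-146.6 + j164) / (3.191 + j6.874) = 11.48 + j26.66 A.
Step 6 — Convert to polar: |I| = 29.03 A, ∠I = 66.7°.

I = 29.03∠66.7° A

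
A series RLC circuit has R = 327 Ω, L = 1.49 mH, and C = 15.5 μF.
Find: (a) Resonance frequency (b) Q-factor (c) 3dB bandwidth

Step 1 — Resonance: ω₀ = 1/√(LC) = 1/√(0.00149·1.55e-05) = 6580 rad/s.
Step 2 — f₀ = ω₀/(2π) = 1047 Hz.
Step 3 — Series Q: Q = ω₀L/R = 6580·0.00149/327 = 0.02998.
Step 4 — Bandwidth: Δω = ω₀/Q = 2.195e+05 rad/s; BW = Δω/(2π) = 3.493e+04 Hz.

(a) f₀ = 1047 Hz  (b) Q = 0.02998  (c) BW = 3.493e+04 Hz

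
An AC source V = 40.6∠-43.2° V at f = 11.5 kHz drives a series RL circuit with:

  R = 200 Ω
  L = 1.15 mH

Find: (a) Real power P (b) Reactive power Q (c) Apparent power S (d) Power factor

Step 1 — Angular frequency: ω = 2π·f = 2π·1.15e+04 = 7.226e+04 rad/s.
Step 2 — Component impedances:
  R: Z = R = 200 Ω
  L: Z = jωL = j·7.226e+04·0.00115 = 0 + j83.1 Ω
Step 3 — Series combination: Z_total = R + L = 200 + j83.1 Ω = 216.6∠22.6° Ω.
Step 4 — Source phasor: V = 40.6∠-43.2° V = 29.6 - j27.79 V.
Step 5 — Current: I = V / Z = 0.07696 - j0.1709 A = 0.1875∠-65.8° A.
Step 6 — Complex power: S = V·I* = 7.029 + j2.92 VA.
Step 7 — Real power: P = Re(S) = 7.029 W.
Step 8 — Reactive power: Q = Im(S) = 2.92 VAR.
Step 9 — Apparent power: |S| = 7.611 VA.
Step 10 — Power factor: PF = P/|S| = 0.9235 (lagging).

(a) P = 7.029 W  (b) Q = 2.92 VAR  (c) S = 7.611 VA  (d) PF = 0.9235 (lagging)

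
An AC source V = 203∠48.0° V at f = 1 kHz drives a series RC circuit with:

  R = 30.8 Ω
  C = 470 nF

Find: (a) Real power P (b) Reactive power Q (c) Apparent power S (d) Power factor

Step 1 — Angular frequency: ω = 2π·f = 2π·1000 = 6283 rad/s.
Step 2 — Component impedances:
  R: Z = R = 30.8 Ω
  C: Z = 1/(jωC) = -j/(ω·C) = 0 - j338.6 Ω
Step 3 — Series combination: Z_total = R + C = 30.8 - j338.6 Ω = 340∠-84.8° Ω.
Step 4 — Source phasor: V = 203∠48.0° V = 135.8 + j150.9 V.
Step 5 — Current: I = V / Z = -0.4057 + j0.438 A = 0.597∠132.8° A.
Step 6 — Complex power: S = V·I* = 10.98 - j120.7 VA.
Step 7 — Real power: P = Re(S) = 10.98 W.
Step 8 — Reactive power: Q = Im(S) = -120.7 VAR.
Step 9 — Apparent power: |S| = 121.2 VA.
Step 10 — Power factor: PF = P/|S| = 0.09058 (leading).

(a) P = 10.98 W  (b) Q = -120.7 VAR  (c) S = 121.2 VA  (d) PF = 0.09058 (leading)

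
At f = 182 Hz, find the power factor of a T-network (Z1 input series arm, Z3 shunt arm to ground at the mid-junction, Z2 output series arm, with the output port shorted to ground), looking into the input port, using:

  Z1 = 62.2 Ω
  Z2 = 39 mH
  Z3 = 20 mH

Step 1 — Angular frequency: ω = 2π·f = 2π·182 = 1144 rad/s.
Step 2 — Component impedances:
  Z1: Z = R = 62.2 Ω
  Z2: Z = jωL = j·1144·0.039 = 0 + j44.6 Ω
  Z3: Z = jωL = j·1144·0.02 = 0 + j22.87 Ω
Step 3 — With the output port shorted to ground, the output series arm Z2 runs from the junction to ground; the shunt arm Z3 also runs from the junction to ground. They appear in parallel: Z3 || Z2 = 0 + j15.12 Ω.
Step 4 — Series with input arm Z1: Z_in = Z1 + (Z3 || Z2) = 62.2 + j15.12 Ω = 64.01∠13.7° Ω.
Step 5 — Power factor: PF = cos(φ) = Re(Z)/|Z| = 62.2/64.01 = 0.9717.
Step 6 — Type: Im(Z) = 15.12 ⇒ lagging (phase φ = 13.7°).

PF = 0.9717 (lagging, φ = 13.7°)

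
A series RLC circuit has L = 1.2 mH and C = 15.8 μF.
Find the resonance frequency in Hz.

Step 1 — Resonance condition Im(Z)=0 gives ω₀ = 1/√(LC).
Step 2 — ω₀ = 1/√(0.0012·1.58e-05) = 7262 rad/s.
Step 3 — f₀ = ω₀/(2π) = 1156 Hz.

f₀ = 1156 Hz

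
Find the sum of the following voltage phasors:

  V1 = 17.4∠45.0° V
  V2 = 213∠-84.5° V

Step 1 — Convert each phasor to rectangular form:
  V1 = 17.4·(cos(45.0°) + j·sin(45.0°)) = 12.3 + j12.3 V
  V2 = 213·(cos(-84.5°) + j·sin(-84.5°)) = 20.42 - j212 V
Step 2 — Sum components: V_total = 32.72 - j199.7 V.
Step 3 — Convert to polar: |V_total| = 202.4 V, ∠V_total = -80.7°.

V_total = 202.4∠-80.7° V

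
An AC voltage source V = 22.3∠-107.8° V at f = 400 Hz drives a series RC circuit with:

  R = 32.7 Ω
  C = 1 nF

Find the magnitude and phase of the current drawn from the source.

Step 1 — Angular frequency: ω = 2π·f = 2π·400 = 2513 rad/s.
Step 2 — Component impedances:
  R: Z = R = 32.7 Ω
  C: Z = 1/(jωC) = -j/(ω·C) = 0 - j3.979e+05 Ω
Step 3 — Series combination: Z_total = R + C = 32.7 - j3.979e+05 Ω = 3.979e+05∠-90.0° Ω.
Step 4 — Source phasor: V = 22.3∠-107.8° V = -6.817 - j21.23 V.
Step 5 — Ohm's law: I = V / Z_total = (-6.817 - j21.23) / (32.7 - j3.979e+05) = 5.336e-05 - j1.714e-05 A.
Step 6 — Convert to polar: |I| = 5.605e-05 A, ∠I = -17.8°.

I = 5.605e-05∠-17.8° A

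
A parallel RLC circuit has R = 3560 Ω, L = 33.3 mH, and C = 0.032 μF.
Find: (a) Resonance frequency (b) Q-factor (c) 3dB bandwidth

Step 1 — Resonance: ω₀ = 1/√(LC) = 1/√(0.0333·3.2e-08) = 3.063e+04 rad/s.
Step 2 — f₀ = ω₀/(2π) = 4876 Hz.
Step 3 — Parallel Q: Q = R/(ω₀L) = 3560/(3.063e+04·0.0333) = 3.49.
Step 4 — Bandwidth: Δω = ω₀/Q = 8778 rad/s; BW = Δω/(2π) = 1397 Hz.

(a) f₀ = 4876 Hz  (b) Q = 3.49  (c) BW = 1397 Hz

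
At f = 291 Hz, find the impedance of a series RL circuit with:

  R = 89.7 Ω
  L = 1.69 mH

Step 1 — Angular frequency: ω = 2π·f = 2π·291 = 1828 rad/s.
Step 2 — Component impedances:
  R: Z = R = 89.7 Ω
  L: Z = jωL = j·1828·0.00169 = 0 + j3.09 Ω
Step 3 — Series combination: Z_total = R + L = 89.7 + j3.09 Ω = 89.75∠2.0° Ω.

Z = 89.7 + j3.09 Ω = 89.75∠2.0° Ω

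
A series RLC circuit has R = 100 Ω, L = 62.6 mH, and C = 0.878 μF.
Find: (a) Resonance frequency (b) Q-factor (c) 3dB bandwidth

Step 1 — Resonance condition Im(Z)=0 gives ω₀ = 1/√(LC).
Step 2 — ω₀ = 1/√(0.0626·8.78e-07) = 4265 rad/s.
Step 3 — f₀ = ω₀/(2π) = 678.9 Hz.
Step 4 — Series Q: Q = ω₀L/R = 4265·0.0626/100 = 2.67.
Step 5 — 3dB bandwidth: Δω = ω₀/Q = 1597 rad/s; BW = Δω/(2π) = 254.2 Hz.

(a) f₀ = 678.9 Hz  (b) Q = 2.67  (c) BW = 254.2 Hz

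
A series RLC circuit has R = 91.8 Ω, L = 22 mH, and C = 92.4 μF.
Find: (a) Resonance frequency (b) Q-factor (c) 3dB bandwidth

Step 1 — Resonance condition Im(Z)=0 gives ω₀ = 1/√(LC).
Step 2 — ω₀ = 1/√(0.022·9.24e-05) = 701.4 rad/s.
Step 3 — f₀ = ω₀/(2π) = 111.6 Hz.
Step 4 — Series Q: Q = ω₀L/R = 701.4·0.022/91.8 = 0.1681.
Step 5 — 3dB bandwidth: Δω = ω₀/Q = 4173 rad/s; BW = Δω/(2π) = 664.1 Hz.

(a) f₀ = 111.6 Hz  (b) Q = 0.1681  (c) BW = 664.1 Hz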